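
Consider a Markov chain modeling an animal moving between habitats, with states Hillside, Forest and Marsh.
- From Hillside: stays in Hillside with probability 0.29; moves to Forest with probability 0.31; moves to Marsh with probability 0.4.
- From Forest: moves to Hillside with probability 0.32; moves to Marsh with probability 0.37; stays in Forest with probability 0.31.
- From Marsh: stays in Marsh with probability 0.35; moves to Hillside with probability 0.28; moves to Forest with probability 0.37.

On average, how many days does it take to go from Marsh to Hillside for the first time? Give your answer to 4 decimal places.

Let t(s) be the expected number of days to first reach Hillside from state s, with t(Hillside) = 0. Conditioning on the first day:
t(Forest) = 1 + 0.31·t(Forest) + 0.37·t(Marsh)
t(Marsh) = 1 + 0.37·t(Forest) + 0.35·t(Marsh)
Solving: t(Forest) = 3.2734, t(Marsh) = 3.4018.
Expected days from Marsh to Hillside: 3.4018.

3.4018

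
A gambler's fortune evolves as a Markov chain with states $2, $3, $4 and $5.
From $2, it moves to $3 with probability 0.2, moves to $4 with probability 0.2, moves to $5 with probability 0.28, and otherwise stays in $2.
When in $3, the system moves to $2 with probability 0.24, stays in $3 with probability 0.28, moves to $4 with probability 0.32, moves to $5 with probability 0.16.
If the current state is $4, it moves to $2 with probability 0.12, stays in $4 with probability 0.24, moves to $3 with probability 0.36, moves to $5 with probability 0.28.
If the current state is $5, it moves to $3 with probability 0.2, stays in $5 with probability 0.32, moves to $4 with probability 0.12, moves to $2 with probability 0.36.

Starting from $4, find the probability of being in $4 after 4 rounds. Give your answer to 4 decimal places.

0.2192

Propagate the distribution vector 4 rounds from $4.
After 0 rounds: (0.0000, 0.0000, 1.0000, 0.0000)
After 1 round: (0.1200, 0.3600, 0.2400, 0.2800)
After 2 rounds: (0.2544, 0.2672, 0.2304, 0.2480)
After 3 rounds: (0.2625, 0.2582, 0.2214, 0.2579)
After 4 rounds: (0.2654, 0.2561, 0.2192, 0.2593)
P(in $4 after 4 rounds) = 0.2192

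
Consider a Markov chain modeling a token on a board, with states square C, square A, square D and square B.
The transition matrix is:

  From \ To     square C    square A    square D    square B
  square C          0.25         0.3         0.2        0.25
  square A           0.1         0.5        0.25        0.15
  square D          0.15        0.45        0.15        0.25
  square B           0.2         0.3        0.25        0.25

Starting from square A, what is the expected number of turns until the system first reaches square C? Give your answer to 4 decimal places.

Let t(s) be the expected number of turns to first reach square C from state s, with t(square C) = 0. Conditioning on the first turn:
t(square A) = 1 + 0.5·t(square A) + 0.25·t(square D) + 0.15·t(square B)
t(square D) = 1 + 0.45·t(square A) + 0.15·t(square D) + 0.25·t(square B)
t(square B) = 1 + 0.3·t(square A) + 0.25·t(square D) + 0.25·t(square B)
Solving: t(square A) = 7.6596, t(square D) = 7.2340, t(square B) = 6.8085.
Expected turns from square A to square C: 7.6596.

7.6596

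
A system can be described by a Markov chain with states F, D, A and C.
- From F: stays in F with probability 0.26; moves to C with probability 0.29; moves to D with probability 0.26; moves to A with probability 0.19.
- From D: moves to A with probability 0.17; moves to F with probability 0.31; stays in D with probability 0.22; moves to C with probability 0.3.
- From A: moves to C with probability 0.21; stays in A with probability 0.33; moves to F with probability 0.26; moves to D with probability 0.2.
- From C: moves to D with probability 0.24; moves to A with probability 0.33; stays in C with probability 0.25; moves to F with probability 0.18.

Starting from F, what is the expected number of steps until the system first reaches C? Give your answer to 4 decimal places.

Let t(s) be the expected number of steps to first reach C from state s, with t(C) = 0. Conditioning on the first step:
t(F) = 1 + 0.26·t(F) + 0.26·t(D) + 0.19·t(A)
t(D) = 1 + 0.31·t(F) + 0.22·t(D) + 0.17·t(A)
t(A) = 1 + 0.26·t(F) + 0.2·t(D) + 0.33·t(A)
Solving: t(F) = 3.6345, t(D) = 3.5930, t(A) = 3.9755.
Expected steps from F to C: 3.6345.

3.6345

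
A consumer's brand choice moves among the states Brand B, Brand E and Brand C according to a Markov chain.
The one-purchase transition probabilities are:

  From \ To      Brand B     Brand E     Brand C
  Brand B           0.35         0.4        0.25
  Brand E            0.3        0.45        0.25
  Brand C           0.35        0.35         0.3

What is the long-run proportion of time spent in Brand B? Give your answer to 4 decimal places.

0.3296

Let the stationary distribution be π with π = πP and π_1 + π_2 + π_3 = 1.
π_1 = 0.35·π_1 + 0.3·π_2 + 0.35·π_3
π_2 = 0.4·π_1 + 0.45·π_2 + 0.35·π_3
Solving with the normalization constraint gives π = (0.3296, 0.4072, 0.2632).
So the stationary probability of Brand B is 0.3296.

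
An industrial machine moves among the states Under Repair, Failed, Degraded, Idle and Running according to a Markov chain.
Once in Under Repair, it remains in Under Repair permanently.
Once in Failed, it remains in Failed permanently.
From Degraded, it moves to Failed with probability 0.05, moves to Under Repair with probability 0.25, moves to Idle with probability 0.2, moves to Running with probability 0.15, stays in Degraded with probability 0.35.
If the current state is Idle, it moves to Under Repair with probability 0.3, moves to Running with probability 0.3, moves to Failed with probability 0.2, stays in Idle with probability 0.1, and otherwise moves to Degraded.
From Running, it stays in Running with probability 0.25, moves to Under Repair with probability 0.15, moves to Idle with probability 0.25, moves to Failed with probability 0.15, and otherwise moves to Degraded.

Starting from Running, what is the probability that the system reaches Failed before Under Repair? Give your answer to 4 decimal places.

Let h(s) be the probability of absorption at Failed starting from transient state s. Then h(Failed) = 1 and h(Under Repair) = 0. By first-step analysis:
h(Degraded) = 0.25·0 + 0.05·1 + 0.35·h(Degraded) + 0.2·h(Idle) + 0.15·h(Running)
h(Idle) = 0.3·0 + 0.2·1 + 0.1·h(Degraded) + 0.1·h(Idle) + 0.3·h(Running)
h(Running) = 0.15·0 + 0.15·1 + 0.2·h(Degraded) + 0.25·h(Idle) + 0.25·h(Running)
Solving: h(Degraded) = 0.2912, h(Idle) = 0.3905, h(Running) = 0.4078.
Starting from Running, the probability is 0.4078.

0.4078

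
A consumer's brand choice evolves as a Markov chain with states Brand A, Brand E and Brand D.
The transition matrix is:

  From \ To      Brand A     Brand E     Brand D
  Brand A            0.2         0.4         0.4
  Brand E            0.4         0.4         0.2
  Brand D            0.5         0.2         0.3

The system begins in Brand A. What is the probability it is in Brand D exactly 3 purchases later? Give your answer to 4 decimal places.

Propagate the distribution vector 3 purchases from Brand A.
After 0 purchases: (1.0000, 0.0000, 0.0000)
After 1 purchase: (0.2000, 0.4000, 0.4000)
After 2 purchases: (0.4000, 0.3200, 0.2800)
After 3 purchases: (0.3480, 0.3440, 0.3080)
P(in Brand D after 3 purchases) = 0.3080

0.3080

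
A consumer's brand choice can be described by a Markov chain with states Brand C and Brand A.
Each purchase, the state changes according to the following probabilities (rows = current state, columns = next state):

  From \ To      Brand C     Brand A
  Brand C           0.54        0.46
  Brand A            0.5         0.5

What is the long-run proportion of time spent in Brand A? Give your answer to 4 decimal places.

0.4792

Let the stationary distribution be π with π = πP and π_1 + π_2 = 1.
π_1 = 0.54·π_1 + 0.5·π_2
Solving with the normalization constraint gives π = (0.5208, 0.4792).
So the stationary probability of Brand A is 0.4792.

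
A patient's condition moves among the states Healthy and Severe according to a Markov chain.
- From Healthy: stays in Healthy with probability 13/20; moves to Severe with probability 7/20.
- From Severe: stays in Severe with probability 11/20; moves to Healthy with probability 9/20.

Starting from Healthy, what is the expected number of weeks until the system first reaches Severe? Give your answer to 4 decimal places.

Let t(s) be the expected number of weeks to first reach Severe from state s, with t(Severe) = 0. Conditioning on the first week:
t(Healthy) = 1 + 0.65·t(Healthy)
Solving: t(Healthy) = 2.8571.
Expected weeks from Healthy to Severe: 2.8571.

2.8571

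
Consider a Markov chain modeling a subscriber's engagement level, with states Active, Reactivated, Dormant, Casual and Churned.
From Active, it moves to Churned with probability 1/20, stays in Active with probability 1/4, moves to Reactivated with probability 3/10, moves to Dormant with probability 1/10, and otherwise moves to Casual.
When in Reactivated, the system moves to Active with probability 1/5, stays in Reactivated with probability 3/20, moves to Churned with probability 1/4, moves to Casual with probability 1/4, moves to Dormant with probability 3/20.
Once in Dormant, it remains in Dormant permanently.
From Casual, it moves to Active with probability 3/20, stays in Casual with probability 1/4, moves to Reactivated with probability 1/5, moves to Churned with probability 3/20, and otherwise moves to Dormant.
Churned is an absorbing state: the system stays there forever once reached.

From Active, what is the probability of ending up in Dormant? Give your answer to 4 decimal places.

0.5507

Let h(s) be the probability of absorption at Dormant starting from transient state s. Then h(Dormant) = 1 and h(Churned) = 0. By first-step analysis:
h(Active) = 0.25·h(Active) + 0.3·h(Reactivated) + 0.1·1 + 0.3·h(Casual) + 0.05·0
h(Reactivated) = 0.2·h(Active) + 0.15·h(Reactivated) + 0.15·1 + 0.25·h(Casual) + 0.25·0
h(Casual) = 0.15·h(Active) + 0.2·h(Reactivated) + 0.25·1 + 0.25·h(Casual) + 0.15·0
Solving: h(Active) = 0.5507, h(Reactivated) = 0.4736, h(Casual) = 0.5698.
Starting from Active, the probability is 0.5507.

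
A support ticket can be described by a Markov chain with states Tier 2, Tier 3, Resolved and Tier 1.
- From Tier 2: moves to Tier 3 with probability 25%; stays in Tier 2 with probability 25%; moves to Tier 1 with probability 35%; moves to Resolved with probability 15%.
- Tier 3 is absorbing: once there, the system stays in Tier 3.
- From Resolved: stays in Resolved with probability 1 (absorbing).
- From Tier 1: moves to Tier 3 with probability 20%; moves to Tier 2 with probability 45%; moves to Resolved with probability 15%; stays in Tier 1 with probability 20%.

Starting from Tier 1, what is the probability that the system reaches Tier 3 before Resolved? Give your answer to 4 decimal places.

0.5932

Let h(s) be the probability of absorption at Tier 3 starting from transient state s. Then h(Tier 3) = 1 and h(Resolved) = 0. By first-step analysis:
h(Tier 2) = 0.25·h(Tier 2) + 0.25·1 + 0.15·0 + 0.35·h(Tier 1)
h(Tier 1) = 0.45·h(Tier 2) + 0.2·1 + 0.15·0 + 0.2·h(Tier 1)
Solving: h(Tier 2) = 0.6102, h(Tier 1) = 0.5932.
Starting from Tier 1, the probability is 0.5932.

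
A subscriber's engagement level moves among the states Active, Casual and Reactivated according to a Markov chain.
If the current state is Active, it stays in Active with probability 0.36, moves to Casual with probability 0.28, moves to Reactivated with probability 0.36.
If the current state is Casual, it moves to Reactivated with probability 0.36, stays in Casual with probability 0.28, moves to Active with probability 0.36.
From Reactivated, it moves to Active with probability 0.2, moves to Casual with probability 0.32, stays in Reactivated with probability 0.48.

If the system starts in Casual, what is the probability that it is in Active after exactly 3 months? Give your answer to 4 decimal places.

Propagate the distribution vector 3 months from Casual.
After 0 months: (0.0000, 1.0000, 0.0000)
After 1 month: (0.3600, 0.2800, 0.3600)
After 2 months: (0.3024, 0.2944, 0.4032)
After 3 months: (0.2955, 0.2961, 0.4084)
P(in Active after 3 months) = 0.2955

0.2955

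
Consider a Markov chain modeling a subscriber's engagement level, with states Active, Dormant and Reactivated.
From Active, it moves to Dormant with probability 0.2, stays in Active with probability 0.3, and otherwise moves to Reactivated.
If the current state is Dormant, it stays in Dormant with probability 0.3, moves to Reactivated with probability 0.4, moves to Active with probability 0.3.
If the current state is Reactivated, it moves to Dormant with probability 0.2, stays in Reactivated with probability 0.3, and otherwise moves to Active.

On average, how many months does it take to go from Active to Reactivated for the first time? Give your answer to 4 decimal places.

Let t(s) be the expected number of months to first reach Reactivated from state s, with t(Reactivated) = 0. Conditioning on the first month:
t(Active) = 1 + 0.3·t(Active) + 0.2·t(Dormant)
t(Dormant) = 1 + 0.3·t(Active) + 0.3·t(Dormant)
Solving: t(Active) = 2.0930, t(Dormant) = 2.3256.
Expected months from Active to Reactivated: 2.0930.

2.0930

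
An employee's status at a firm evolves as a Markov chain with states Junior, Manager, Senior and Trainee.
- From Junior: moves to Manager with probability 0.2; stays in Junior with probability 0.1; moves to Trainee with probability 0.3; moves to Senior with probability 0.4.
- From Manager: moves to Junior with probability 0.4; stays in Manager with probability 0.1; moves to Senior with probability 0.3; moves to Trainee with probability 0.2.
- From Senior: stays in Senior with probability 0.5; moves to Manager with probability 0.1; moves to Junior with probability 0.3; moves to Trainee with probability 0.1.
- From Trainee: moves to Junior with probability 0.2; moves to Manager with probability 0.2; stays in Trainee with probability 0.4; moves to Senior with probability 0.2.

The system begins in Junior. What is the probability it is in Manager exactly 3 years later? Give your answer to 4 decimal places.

0.1500

Propagate the distribution vector 3 years from Junior.
After 0 years: (1.0000, 0.0000, 0.0000, 0.0000)
After 1 year: (0.1000, 0.2000, 0.4000, 0.3000)
After 2 years: (0.2700, 0.1400, 0.3600, 0.2300)
After 3 years: (0.2370, 0.1500, 0.3760, 0.2370)
P(in Manager after 3 years) = 0.1500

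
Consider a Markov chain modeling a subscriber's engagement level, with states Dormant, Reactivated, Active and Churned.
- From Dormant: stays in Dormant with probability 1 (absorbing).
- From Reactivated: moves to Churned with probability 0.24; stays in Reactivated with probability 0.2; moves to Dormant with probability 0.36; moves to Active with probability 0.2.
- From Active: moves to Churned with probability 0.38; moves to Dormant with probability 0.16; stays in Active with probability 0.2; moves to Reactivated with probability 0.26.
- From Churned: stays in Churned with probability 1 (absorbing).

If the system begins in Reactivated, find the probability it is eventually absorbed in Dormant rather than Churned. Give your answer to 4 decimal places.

Let h(s) be the probability of absorption at Dormant starting from transient state s. Then h(Dormant) = 1 and h(Churned) = 0. By first-step analysis:
h(Reactivated) = 0.36·1 + 0.2·h(Reactivated) + 0.2·h(Active) + 0.24·0
h(Active) = 0.16·1 + 0.26·h(Reactivated) + 0.2·h(Active) + 0.38·0
Solving: h(Reactivated) = 0.5442, h(Active) = 0.3769.
Starting from Reactivated, the probability is 0.5442.

0.5442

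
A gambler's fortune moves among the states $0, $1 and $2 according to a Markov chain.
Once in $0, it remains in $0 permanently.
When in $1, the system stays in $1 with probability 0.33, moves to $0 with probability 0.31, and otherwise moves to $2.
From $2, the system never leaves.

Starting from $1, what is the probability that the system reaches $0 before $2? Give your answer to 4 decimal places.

0.4627

Let h(s) be the probability of absorption at $0 starting from transient state s. Then h($0) = 1 and h($2) = 0. By first-step analysis:
h($1) = 0.31·1 + 0.33·h($1) + 0.36·0
Solving: h($1) = 0.4627.
Starting from $1, the probability is 0.4627.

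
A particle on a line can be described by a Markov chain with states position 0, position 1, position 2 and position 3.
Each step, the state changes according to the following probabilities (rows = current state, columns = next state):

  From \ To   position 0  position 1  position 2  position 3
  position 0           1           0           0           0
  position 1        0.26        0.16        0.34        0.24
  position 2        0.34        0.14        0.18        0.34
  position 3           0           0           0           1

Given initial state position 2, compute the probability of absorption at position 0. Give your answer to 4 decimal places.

0.5022

Let h(s) be the probability of absorption at position 0 starting from transient state s. Then h(position 0) = 1 and h(position 3) = 0. By first-step analysis:
h(position 1) = 0.26·1 + 0.16·h(position 1) + 0.34·h(position 2) + 0.24·0
h(position 2) = 0.34·1 + 0.14·h(position 1) + 0.18·h(position 2) + 0.34·0
Solving: h(position 1) = 0.5128, h(position 2) = 0.5022.
Starting from position 2, the probability is 0.5022.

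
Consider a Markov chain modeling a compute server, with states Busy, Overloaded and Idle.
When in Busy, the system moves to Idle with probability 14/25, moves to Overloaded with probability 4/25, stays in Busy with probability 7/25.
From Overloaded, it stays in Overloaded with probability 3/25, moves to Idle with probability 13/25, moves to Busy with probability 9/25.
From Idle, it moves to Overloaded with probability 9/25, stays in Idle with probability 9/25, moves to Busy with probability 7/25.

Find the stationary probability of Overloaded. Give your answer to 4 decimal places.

Let the stationary distribution be π with π = πP and π_1 + π_2 + π_3 = 1.
π_1 = 0.28·π_1 + 0.36·π_2 + 0.28·π_3
π_2 = 0.16·π_1 + 0.12·π_2 + 0.36·π_3
Solving with the normalization constraint gives π = (0.2994, 0.2420, 0.4586).
So the stationary probability of Overloaded is 0.2420.

0.2420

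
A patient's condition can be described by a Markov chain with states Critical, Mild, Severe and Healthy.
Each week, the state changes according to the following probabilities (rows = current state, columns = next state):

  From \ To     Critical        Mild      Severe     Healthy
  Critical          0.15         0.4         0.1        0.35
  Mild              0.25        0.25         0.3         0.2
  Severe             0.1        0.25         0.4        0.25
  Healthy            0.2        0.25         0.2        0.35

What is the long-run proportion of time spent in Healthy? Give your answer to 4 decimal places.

Let the stationary distribution be π with π = πP and π_1 + π_2 + π_3 + π_4 = 1.
π_1 = 0.15·π_1 + 0.25·π_2 + 0.1·π_3 + 0.2·π_4
π_2 = 0.4·π_1 + 0.25·π_2 + 0.25·π_3 + 0.25·π_4
π_3 = 0.1·π_1 + 0.3·π_2 + 0.4·π_3 + 0.2·π_4
Solving with the normalization constraint gives π = (0.1787, 0.2768, 0.2623, 0.2823).
So the stationary probability of Healthy is 0.2823.

0.2823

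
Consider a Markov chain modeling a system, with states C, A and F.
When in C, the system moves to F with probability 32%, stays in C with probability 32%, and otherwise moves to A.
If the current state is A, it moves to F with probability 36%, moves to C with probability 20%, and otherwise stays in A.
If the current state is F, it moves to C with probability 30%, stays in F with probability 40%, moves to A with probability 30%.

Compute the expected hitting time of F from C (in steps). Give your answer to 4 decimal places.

2.9793

Let t(s) be the expected number of steps to first reach F from state s, with t(F) = 0. Conditioning on the first step:
t(C) = 1 + 0.32·t(C) + 0.36·t(A)
t(A) = 1 + 0.2·t(C) + 0.44·t(A)
Solving: t(C) = 2.9793, t(A) = 2.8497.
Expected steps from C to F: 2.9793.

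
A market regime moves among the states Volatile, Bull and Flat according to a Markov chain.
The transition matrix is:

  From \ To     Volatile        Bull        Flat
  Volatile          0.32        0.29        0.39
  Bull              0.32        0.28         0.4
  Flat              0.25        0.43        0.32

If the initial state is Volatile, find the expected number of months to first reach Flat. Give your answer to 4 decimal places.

2.5454

Let t(s) be the expected number of months to first reach Flat from state s, with t(Flat) = 0. Conditioning on the first month:
t(Volatile) = 1 + 0.32·t(Volatile) + 0.29·t(Bull)
t(Bull) = 1 + 0.32·t(Volatile) + 0.28·t(Bull)
Solving: t(Volatile) = 2.5454, t(Bull) = 2.5202.
Expected months from Volatile to Flat: 2.5454.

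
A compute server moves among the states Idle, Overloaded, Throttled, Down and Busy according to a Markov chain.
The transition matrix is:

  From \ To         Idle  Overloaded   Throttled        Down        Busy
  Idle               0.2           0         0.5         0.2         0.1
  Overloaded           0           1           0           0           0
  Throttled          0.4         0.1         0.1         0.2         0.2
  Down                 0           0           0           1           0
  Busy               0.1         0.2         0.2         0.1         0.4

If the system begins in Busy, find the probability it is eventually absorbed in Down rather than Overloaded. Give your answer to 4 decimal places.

Let h(s) be the probability of absorption at Down starting from transient state s. Then h(Down) = 1 and h(Overloaded) = 0. By first-step analysis:
h(Idle) = 0.2·h(Idle) + 0.5·h(Throttled) + 0.2·1 + 0.1·h(Busy)
h(Throttled) = 0.4·h(Idle) + 0.1·0 + 0.1·h(Throttled) + 0.2·1 + 0.2·h(Busy)
h(Busy) = 0.1·h(Idle) + 0.2·0 + 0.2·h(Throttled) + 0.1·1 + 0.4·h(Busy)
Solving: h(Idle) = 0.7233, h(Throttled) = 0.6561, h(Busy) = 0.5059.
Starting from Busy, the probability is 0.5059.

0.5059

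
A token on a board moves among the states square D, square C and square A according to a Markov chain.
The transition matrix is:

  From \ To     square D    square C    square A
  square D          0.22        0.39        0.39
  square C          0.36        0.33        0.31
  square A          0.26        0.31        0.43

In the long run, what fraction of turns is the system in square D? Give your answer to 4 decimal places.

0.2826

Let the stationary distribution be π with π = πP and π_1 + π_2 + π_3 = 1.
π_1 = 0.22·π_1 + 0.36·π_2 + 0.26·π_3
π_2 = 0.39·π_1 + 0.33·π_2 + 0.31·π_3
Solving with the normalization constraint gives π = (0.2826, 0.3394, 0.3780).
So the stationary probability of square D is 0.2826.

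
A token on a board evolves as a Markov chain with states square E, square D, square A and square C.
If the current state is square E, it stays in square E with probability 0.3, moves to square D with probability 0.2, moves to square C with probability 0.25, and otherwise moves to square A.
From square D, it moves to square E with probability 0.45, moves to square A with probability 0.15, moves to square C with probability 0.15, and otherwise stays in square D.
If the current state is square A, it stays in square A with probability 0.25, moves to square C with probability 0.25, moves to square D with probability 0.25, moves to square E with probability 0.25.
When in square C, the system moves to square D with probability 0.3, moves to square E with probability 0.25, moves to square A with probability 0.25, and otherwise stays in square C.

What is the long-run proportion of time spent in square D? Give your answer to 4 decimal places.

Let the stationary distribution be π with π = πP and π_1 + π_2 + π_3 + π_4 = 1.
π_1 = 0.3·π_1 + 0.45·π_2 + 0.25·π_3 + 0.25·π_4
π_2 = 0.2·π_1 + 0.25·π_2 + 0.25·π_3 + 0.3·π_4
π_3 = 0.25·π_1 + 0.15·π_2 + 0.25·π_3 + 0.25·π_4
Solving with the normalization constraint gives π = (0.3147, 0.2450, 0.2255, 0.2148).
So the stationary probability of square D is 0.2450.

0.2450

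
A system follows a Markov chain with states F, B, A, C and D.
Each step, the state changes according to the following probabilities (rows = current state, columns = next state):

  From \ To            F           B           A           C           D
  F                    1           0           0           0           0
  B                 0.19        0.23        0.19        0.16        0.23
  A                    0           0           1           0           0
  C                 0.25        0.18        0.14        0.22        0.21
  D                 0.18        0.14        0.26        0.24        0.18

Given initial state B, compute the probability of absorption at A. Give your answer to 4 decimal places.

Let h(s) be the probability of absorption at A starting from transient state s. Then h(A) = 1 and h(F) = 0. By first-step analysis:
h(B) = 0.19·0 + 0.23·h(B) + 0.19·1 + 0.16·h(C) + 0.23·h(D)
h(C) = 0.25·0 + 0.18·h(B) + 0.14·1 + 0.22·h(C) + 0.21·h(D)
h(D) = 0.18·0 + 0.14·h(B) + 0.26·1 + 0.24·h(C) + 0.18·h(D)
Solving: h(B) = 0.4956, h(C) = 0.4364, h(D) = 0.5294.
Starting from B, the probability is 0.4956.

0.4956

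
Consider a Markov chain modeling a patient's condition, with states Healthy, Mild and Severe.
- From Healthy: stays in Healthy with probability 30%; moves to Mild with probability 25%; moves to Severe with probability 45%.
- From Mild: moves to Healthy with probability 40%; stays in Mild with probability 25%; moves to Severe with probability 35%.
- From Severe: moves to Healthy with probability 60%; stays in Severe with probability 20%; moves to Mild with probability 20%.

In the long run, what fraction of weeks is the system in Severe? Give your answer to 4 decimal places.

0.3414

Let the stationary distribution be π with π = πP and π_1 + π_2 + π_3 = 1.
π_1 = 0.3·π_1 + 0.4·π_2 + 0.6·π_3
π_2 = 0.25·π_1 + 0.25·π_2 + 0.2·π_3
Solving with the normalization constraint gives π = (0.4257, 0.2329, 0.3414).
So the stationary probability of Severe is 0.3414.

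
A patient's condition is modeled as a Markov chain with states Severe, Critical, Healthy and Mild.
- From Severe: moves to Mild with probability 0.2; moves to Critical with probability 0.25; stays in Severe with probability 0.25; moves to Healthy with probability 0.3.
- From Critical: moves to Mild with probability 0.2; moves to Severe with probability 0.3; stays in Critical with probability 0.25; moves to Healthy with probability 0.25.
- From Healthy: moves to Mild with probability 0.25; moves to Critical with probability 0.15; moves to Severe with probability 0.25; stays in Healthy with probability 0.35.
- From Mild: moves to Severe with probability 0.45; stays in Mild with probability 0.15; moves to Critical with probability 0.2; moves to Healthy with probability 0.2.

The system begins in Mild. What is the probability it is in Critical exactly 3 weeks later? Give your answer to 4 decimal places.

Propagate the distribution vector 3 weeks from Mild.
After 0 weeks: (0.0000, 0.0000, 0.0000, 1.0000)
After 1 week: (0.4500, 0.2000, 0.2000, 0.1500)
After 2 weeks: (0.2900, 0.2225, 0.2850, 0.2025)
After 3 weeks: (0.3016, 0.2114, 0.2829, 0.2041)
P(in Critical after 3 weeks) = 0.2114

0.2114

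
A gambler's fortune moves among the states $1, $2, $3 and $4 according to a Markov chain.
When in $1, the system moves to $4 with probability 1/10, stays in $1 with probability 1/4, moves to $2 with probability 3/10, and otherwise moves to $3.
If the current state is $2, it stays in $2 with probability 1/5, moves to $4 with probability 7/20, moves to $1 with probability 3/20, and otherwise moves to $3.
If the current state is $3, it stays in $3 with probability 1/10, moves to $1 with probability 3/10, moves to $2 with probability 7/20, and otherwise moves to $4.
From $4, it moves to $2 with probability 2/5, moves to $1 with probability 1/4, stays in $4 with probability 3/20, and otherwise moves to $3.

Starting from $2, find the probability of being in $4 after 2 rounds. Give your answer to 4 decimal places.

0.2125

Propagate the distribution vector 2 rounds from $2.
After 0 rounds: (0.0000, 1.0000, 0.0000, 0.0000)
After 1 round: (0.1500, 0.2000, 0.3000, 0.3500)
After 2 rounds: (0.2450, 0.3300, 0.2125, 0.2125)
P(in $4 after 2 rounds) = 0.2125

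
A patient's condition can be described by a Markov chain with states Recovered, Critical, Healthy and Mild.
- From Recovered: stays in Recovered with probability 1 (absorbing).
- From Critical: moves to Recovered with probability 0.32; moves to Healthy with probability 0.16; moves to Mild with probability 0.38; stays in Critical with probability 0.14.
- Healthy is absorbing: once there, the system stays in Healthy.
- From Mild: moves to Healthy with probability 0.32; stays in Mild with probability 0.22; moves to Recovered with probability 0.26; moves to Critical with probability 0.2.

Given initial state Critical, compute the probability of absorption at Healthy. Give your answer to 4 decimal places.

0.4143

Let h(s) be the probability of absorption at Healthy starting from transient state s. Then h(Healthy) = 1 and h(Recovered) = 0. By first-step analysis:
h(Critical) = 0.32·0 + 0.14·h(Critical) + 0.16·1 + 0.38·h(Mild)
h(Mild) = 0.26·0 + 0.2·h(Critical) + 0.32·1 + 0.22·h(Mild)
Solving: h(Critical) = 0.4143, h(Mild) = 0.5165.
Starting from Critical, the probability is 0.4143.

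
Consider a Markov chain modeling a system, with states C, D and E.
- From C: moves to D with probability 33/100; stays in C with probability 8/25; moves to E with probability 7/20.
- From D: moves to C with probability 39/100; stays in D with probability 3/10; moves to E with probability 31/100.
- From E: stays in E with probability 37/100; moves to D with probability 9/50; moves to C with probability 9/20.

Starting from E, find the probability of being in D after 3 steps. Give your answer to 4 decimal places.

Propagate the distribution vector 3 steps from E.
After 0 steps: (0.0000, 0.0000, 1.0000)
After 1 step: (0.4500, 0.1800, 0.3700)
After 2 steps: (0.3807, 0.2691, 0.3502)
After 3 steps: (0.3844, 0.2694, 0.3462)
P(in D after 3 steps) = 0.2694

0.2694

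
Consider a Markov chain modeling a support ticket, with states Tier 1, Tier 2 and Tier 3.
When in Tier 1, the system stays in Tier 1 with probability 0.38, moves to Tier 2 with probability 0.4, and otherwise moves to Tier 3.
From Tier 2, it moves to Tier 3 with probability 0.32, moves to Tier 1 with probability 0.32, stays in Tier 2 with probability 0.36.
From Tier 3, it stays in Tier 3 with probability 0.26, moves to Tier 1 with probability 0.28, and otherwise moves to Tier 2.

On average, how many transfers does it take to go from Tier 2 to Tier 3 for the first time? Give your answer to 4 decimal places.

Let t(s) be the expected number of transfers to first reach Tier 3 from state s, with t(Tier 3) = 0. Conditioning on the first transfer:
t(Tier 1) = 1 + 0.38·t(Tier 1) + 0.4·t(Tier 2)
t(Tier 2) = 1 + 0.32·t(Tier 1) + 0.36·t(Tier 2)
Solving: t(Tier 1) = 3.8690, t(Tier 2) = 3.4970.
Expected transfers from Tier 2 to Tier 3: 3.4970.

3.4970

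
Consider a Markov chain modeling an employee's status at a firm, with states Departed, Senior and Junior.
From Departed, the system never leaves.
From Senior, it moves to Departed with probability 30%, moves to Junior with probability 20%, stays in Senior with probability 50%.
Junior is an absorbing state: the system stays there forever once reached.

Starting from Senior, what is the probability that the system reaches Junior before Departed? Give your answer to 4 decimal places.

Let h(s) be the probability of absorption at Junior starting from transient state s. Then h(Junior) = 1 and h(Departed) = 0. By first-step analysis:
h(Senior) = 0.3·0 + 0.5·h(Senior) + 0.2·1
Solving: h(Senior) = 0.4000.
Starting from Senior, the probability is 0.4000.

0.4000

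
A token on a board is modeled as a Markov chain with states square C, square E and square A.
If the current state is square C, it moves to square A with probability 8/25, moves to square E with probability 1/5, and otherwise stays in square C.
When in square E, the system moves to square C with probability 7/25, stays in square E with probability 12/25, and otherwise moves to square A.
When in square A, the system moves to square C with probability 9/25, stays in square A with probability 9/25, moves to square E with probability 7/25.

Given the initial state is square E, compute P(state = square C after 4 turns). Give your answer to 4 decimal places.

Propagate the distribution vector 4 turns from square E.
After 0 turns: (0.0000, 1.0000, 0.0000)
After 1 turn: (0.2800, 0.4800, 0.2400)
After 2 turns: (0.3552, 0.3536, 0.2912)
After 3 turns: (0.3743, 0.3223, 0.3034)
After 4 turns: (0.3791, 0.3145, 0.3064)
P(in square C after 4 turns) = 0.3791

0.3791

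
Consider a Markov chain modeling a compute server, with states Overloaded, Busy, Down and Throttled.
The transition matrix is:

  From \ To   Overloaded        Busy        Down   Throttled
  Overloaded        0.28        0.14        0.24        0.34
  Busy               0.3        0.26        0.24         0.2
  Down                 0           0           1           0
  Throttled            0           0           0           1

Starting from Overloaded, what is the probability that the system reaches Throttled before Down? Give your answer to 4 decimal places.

Let h(s) be the probability of absorption at Throttled starting from transient state s. Then h(Throttled) = 1 and h(Down) = 0. By first-step analysis:
h(Overloaded) = 0.28·h(Overloaded) + 0.14·h(Busy) + 0.24·0 + 0.34·1
h(Busy) = 0.3·h(Overloaded) + 0.26·h(Busy) + 0.24·0 + 0.2·1
Solving: h(Overloaded) = 0.5697, h(Busy) = 0.5012.
Starting from Overloaded, the probability is 0.5697.

0.5697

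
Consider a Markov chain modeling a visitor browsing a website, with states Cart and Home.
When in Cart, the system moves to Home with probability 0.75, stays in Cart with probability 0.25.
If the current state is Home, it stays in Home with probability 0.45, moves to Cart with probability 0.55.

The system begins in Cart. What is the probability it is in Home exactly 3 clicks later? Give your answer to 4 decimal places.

0.5925

Propagate the distribution vector 3 clicks from Cart.
After 0 clicks: (1.0000, 0.0000)
After 1 click: (0.2500, 0.7500)
After 2 clicks: (0.4750, 0.5250)
After 3 clicks: (0.4075, 0.5925)
P(in Home after 3 clicks) = 0.5925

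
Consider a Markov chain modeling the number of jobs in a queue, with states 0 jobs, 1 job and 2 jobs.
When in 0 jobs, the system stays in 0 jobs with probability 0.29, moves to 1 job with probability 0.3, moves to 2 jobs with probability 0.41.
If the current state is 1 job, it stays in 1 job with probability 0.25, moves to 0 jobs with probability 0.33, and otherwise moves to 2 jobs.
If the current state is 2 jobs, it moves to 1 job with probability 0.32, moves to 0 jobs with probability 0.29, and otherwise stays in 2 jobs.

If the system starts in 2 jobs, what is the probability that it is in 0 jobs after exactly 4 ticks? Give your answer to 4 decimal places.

Propagate the distribution vector 4 ticks from 2 jobs.
After 0 ticks: (0.0000, 0.0000, 1.0000)
After 1 tick: (0.2900, 0.3200, 0.3900)
After 2 ticks: (0.3028, 0.2918, 0.4054)
After 3 ticks: (0.3017, 0.2935, 0.4048)
After 4 ticks: (0.3017, 0.2934, 0.4048)
P(in 0 jobs after 4 ticks) = 0.3017

0.3017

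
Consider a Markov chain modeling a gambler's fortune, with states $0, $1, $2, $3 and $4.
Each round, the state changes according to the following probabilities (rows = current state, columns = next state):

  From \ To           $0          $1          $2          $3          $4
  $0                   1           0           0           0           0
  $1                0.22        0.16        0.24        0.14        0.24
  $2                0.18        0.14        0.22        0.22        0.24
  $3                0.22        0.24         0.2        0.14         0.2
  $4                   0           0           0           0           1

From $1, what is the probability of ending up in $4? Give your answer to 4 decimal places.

0.5257

Let h(s) be the probability of absorption at $4 starting from transient state s. Then h($4) = 1 and h($0) = 0. By first-step analysis:
h($1) = 0.22·0 + 0.16·h($1) + 0.24·h($2) + 0.14·h($3) + 0.24·1
h($2) = 0.18·0 + 0.14·h($1) + 0.22·h($2) + 0.22·h($3) + 0.24·1
h($3) = 0.22·0 + 0.24·h($1) + 0.2·h($2) + 0.14·h($3) + 0.2·1
Solving: h($1) = 0.5257, h($2) = 0.5447, h($3) = 0.5059.
Starting from $1, the probability is 0.5257.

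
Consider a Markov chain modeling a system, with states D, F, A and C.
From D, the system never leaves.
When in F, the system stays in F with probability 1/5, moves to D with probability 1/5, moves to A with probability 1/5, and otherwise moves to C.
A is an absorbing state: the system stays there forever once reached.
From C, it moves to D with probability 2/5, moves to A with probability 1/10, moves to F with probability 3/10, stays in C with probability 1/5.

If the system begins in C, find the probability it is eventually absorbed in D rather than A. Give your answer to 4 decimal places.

0.7308

Let h(s) be the probability of absorption at D starting from transient state s. Then h(D) = 1 and h(A) = 0. By first-step analysis:
h(F) = 0.2·1 + 0.2·h(F) + 0.2·0 + 0.4·h(C)
h(C) = 0.4·1 + 0.3·h(F) + 0.1·0 + 0.2·h(C)
Solving: h(F) = 0.6154, h(C) = 0.7308.
Starting from C, the probability is 0.7308.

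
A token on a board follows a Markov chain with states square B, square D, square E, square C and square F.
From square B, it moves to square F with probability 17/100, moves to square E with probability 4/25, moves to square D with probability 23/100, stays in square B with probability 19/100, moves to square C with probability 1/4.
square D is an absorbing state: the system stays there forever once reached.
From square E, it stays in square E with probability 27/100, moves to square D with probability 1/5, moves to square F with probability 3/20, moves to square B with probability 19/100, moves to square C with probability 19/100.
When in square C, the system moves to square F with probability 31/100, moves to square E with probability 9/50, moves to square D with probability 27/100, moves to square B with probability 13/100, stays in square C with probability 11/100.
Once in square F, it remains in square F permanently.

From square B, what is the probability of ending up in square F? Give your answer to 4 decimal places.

0.4566

Let h(s) be the probability of absorption at square F starting from transient state s. Then h(square F) = 1 and h(square D) = 0. By first-step analysis:
h(square B) = 0.19·h(square B) + 0.23·0 + 0.16·h(square E) + 0.25·h(square C) + 0.17·1
h(square E) = 0.19·h(square B) + 0.2·0 + 0.27·h(square E) + 0.19·h(square C) + 0.15·1
h(square C) = 0.13·h(square B) + 0.27·0 + 0.18·h(square E) + 0.11·h(square C) + 0.31·1
Solving: h(square B) = 0.4566, h(square E) = 0.4564, h(square C) = 0.5073.
Starting from square B, the probability is 0.4566.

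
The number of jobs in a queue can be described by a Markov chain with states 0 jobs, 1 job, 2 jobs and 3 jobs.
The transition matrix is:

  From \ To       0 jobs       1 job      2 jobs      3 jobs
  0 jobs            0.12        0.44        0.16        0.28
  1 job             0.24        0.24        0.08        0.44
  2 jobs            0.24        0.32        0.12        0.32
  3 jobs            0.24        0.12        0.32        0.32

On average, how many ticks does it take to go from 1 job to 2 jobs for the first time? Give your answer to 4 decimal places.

5.4324

Let t(s) be the expected number of ticks to first reach 2 jobs from state s, with t(2 jobs) = 0. Conditioning on the first tick:
t(0 jobs) = 1 + 0.12·t(0 jobs) + 0.44·t(1 job) + 0.28·t(3 jobs)
t(1 job) = 1 + 0.24·t(0 jobs) + 0.24·t(1 job) + 0.44·t(3 jobs)
t(3 jobs) = 1 + 0.24·t(0 jobs) + 0.12·t(1 job) + 0.32·t(3 jobs)
Solving: t(0 jobs) = 5.2106, t(1 job) = 5.4324, t(3 jobs) = 4.2683.
Expected ticks from 1 job to 2 jobs: 5.4324.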